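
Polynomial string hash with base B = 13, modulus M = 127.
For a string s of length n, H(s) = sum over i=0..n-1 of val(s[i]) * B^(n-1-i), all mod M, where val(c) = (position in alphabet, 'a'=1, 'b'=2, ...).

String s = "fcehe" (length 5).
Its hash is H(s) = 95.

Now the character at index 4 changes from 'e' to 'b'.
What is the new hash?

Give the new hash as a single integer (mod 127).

Answer: 92

Derivation:
val('e') = 5, val('b') = 2
Position k = 4, exponent = n-1-k = 0
B^0 mod M = 13^0 mod 127 = 1
Delta = (2 - 5) * 1 mod 127 = 124
New hash = (95 + 124) mod 127 = 92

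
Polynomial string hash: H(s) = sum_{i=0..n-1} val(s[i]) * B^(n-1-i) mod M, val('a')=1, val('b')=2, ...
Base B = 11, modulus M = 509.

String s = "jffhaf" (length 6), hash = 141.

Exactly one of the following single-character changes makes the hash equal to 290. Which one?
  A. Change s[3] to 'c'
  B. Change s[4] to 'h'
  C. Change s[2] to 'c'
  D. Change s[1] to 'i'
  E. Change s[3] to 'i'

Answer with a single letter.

Answer: D

Derivation:
Option A: s[3]='h'->'c', delta=(3-8)*11^2 mod 509 = 413, hash=141+413 mod 509 = 45
Option B: s[4]='a'->'h', delta=(8-1)*11^1 mod 509 = 77, hash=141+77 mod 509 = 218
Option C: s[2]='f'->'c', delta=(3-6)*11^3 mod 509 = 79, hash=141+79 mod 509 = 220
Option D: s[1]='f'->'i', delta=(9-6)*11^4 mod 509 = 149, hash=141+149 mod 509 = 290 <-- target
Option E: s[3]='h'->'i', delta=(9-8)*11^2 mod 509 = 121, hash=141+121 mod 509 = 262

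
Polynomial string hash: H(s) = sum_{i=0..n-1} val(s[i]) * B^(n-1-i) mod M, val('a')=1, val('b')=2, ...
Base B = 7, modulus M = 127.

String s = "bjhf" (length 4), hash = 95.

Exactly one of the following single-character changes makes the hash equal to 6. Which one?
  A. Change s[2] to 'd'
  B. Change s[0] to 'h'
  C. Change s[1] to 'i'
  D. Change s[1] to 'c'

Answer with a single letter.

Option A: s[2]='h'->'d', delta=(4-8)*7^1 mod 127 = 99, hash=95+99 mod 127 = 67
Option B: s[0]='b'->'h', delta=(8-2)*7^3 mod 127 = 26, hash=95+26 mod 127 = 121
Option C: s[1]='j'->'i', delta=(9-10)*7^2 mod 127 = 78, hash=95+78 mod 127 = 46
Option D: s[1]='j'->'c', delta=(3-10)*7^2 mod 127 = 38, hash=95+38 mod 127 = 6 <-- target

Answer: D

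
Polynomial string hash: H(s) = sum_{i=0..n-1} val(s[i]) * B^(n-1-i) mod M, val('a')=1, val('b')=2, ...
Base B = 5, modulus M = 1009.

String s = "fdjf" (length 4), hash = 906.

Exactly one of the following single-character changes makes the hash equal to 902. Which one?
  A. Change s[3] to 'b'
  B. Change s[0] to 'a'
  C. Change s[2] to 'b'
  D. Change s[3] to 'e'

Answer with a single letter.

Answer: A

Derivation:
Option A: s[3]='f'->'b', delta=(2-6)*5^0 mod 1009 = 1005, hash=906+1005 mod 1009 = 902 <-- target
Option B: s[0]='f'->'a', delta=(1-6)*5^3 mod 1009 = 384, hash=906+384 mod 1009 = 281
Option C: s[2]='j'->'b', delta=(2-10)*5^1 mod 1009 = 969, hash=906+969 mod 1009 = 866
Option D: s[3]='f'->'e', delta=(5-6)*5^0 mod 1009 = 1008, hash=906+1008 mod 1009 = 905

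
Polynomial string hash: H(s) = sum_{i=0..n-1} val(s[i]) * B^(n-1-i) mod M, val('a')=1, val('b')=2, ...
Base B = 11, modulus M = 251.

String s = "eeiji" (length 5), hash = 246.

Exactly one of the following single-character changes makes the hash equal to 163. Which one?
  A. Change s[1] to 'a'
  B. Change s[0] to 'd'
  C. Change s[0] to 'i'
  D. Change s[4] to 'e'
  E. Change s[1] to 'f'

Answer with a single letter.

Option A: s[1]='e'->'a', delta=(1-5)*11^3 mod 251 = 198, hash=246+198 mod 251 = 193
Option B: s[0]='e'->'d', delta=(4-5)*11^4 mod 251 = 168, hash=246+168 mod 251 = 163 <-- target
Option C: s[0]='e'->'i', delta=(9-5)*11^4 mod 251 = 81, hash=246+81 mod 251 = 76
Option D: s[4]='i'->'e', delta=(5-9)*11^0 mod 251 = 247, hash=246+247 mod 251 = 242
Option E: s[1]='e'->'f', delta=(6-5)*11^3 mod 251 = 76, hash=246+76 mod 251 = 71

Answer: B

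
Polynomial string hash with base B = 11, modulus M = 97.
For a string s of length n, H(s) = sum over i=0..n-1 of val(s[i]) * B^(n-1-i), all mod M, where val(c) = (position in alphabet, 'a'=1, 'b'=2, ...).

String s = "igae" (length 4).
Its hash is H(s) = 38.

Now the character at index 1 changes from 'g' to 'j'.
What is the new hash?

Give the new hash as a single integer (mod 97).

Answer: 13

Derivation:
val('g') = 7, val('j') = 10
Position k = 1, exponent = n-1-k = 2
B^2 mod M = 11^2 mod 97 = 24
Delta = (10 - 7) * 24 mod 97 = 72
New hash = (38 + 72) mod 97 = 13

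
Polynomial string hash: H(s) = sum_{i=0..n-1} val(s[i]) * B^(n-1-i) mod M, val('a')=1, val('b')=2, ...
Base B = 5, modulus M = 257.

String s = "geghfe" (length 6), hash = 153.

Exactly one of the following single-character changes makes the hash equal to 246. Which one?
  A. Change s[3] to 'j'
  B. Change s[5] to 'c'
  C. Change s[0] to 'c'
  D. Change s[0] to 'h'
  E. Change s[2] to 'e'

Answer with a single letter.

Answer: C

Derivation:
Option A: s[3]='h'->'j', delta=(10-8)*5^2 mod 257 = 50, hash=153+50 mod 257 = 203
Option B: s[5]='e'->'c', delta=(3-5)*5^0 mod 257 = 255, hash=153+255 mod 257 = 151
Option C: s[0]='g'->'c', delta=(3-7)*5^5 mod 257 = 93, hash=153+93 mod 257 = 246 <-- target
Option D: s[0]='g'->'h', delta=(8-7)*5^5 mod 257 = 41, hash=153+41 mod 257 = 194
Option E: s[2]='g'->'e', delta=(5-7)*5^3 mod 257 = 7, hash=153+7 mod 257 = 160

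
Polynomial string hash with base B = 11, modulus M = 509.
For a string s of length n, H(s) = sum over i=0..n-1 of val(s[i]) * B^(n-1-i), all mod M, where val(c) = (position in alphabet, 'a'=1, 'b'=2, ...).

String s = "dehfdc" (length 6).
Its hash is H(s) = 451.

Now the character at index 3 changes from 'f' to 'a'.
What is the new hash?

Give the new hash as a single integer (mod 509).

Answer: 355

Derivation:
val('f') = 6, val('a') = 1
Position k = 3, exponent = n-1-k = 2
B^2 mod M = 11^2 mod 509 = 121
Delta = (1 - 6) * 121 mod 509 = 413
New hash = (451 + 413) mod 509 = 355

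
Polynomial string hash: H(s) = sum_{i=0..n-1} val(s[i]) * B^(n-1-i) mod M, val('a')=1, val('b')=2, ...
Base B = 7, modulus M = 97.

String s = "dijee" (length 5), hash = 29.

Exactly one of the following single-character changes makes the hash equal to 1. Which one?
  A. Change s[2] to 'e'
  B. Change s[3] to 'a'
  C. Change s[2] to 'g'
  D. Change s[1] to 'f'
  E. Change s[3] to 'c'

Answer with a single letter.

Answer: B

Derivation:
Option A: s[2]='j'->'e', delta=(5-10)*7^2 mod 97 = 46, hash=29+46 mod 97 = 75
Option B: s[3]='e'->'a', delta=(1-5)*7^1 mod 97 = 69, hash=29+69 mod 97 = 1 <-- target
Option C: s[2]='j'->'g', delta=(7-10)*7^2 mod 97 = 47, hash=29+47 mod 97 = 76
Option D: s[1]='i'->'f', delta=(6-9)*7^3 mod 97 = 38, hash=29+38 mod 97 = 67
Option E: s[3]='e'->'c', delta=(3-5)*7^1 mod 97 = 83, hash=29+83 mod 97 = 15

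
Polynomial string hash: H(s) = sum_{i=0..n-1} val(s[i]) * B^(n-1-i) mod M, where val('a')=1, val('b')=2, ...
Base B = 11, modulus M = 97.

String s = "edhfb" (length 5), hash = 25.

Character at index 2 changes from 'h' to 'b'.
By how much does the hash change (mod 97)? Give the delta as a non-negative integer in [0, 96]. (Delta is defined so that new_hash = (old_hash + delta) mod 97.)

Delta formula: (val(new) - val(old)) * B^(n-1-k) mod M
  val('b') - val('h') = 2 - 8 = -6
  B^(n-1-k) = 11^2 mod 97 = 24
  Delta = -6 * 24 mod 97 = 50

Answer: 50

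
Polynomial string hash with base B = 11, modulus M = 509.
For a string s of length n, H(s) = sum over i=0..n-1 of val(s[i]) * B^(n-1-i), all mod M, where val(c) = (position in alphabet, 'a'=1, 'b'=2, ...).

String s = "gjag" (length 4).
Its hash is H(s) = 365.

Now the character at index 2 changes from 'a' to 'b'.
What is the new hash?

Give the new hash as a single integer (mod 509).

Answer: 376

Derivation:
val('a') = 1, val('b') = 2
Position k = 2, exponent = n-1-k = 1
B^1 mod M = 11^1 mod 509 = 11
Delta = (2 - 1) * 11 mod 509 = 11
New hash = (365 + 11) mod 509 = 376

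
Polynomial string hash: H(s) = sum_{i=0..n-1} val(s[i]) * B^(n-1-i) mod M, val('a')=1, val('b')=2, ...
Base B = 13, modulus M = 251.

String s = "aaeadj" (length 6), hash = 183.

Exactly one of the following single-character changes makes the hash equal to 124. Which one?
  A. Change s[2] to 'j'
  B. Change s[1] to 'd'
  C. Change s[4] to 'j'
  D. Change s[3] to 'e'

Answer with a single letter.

Answer: A

Derivation:
Option A: s[2]='e'->'j', delta=(10-5)*13^3 mod 251 = 192, hash=183+192 mod 251 = 124 <-- target
Option B: s[1]='a'->'d', delta=(4-1)*13^4 mod 251 = 92, hash=183+92 mod 251 = 24
Option C: s[4]='d'->'j', delta=(10-4)*13^1 mod 251 = 78, hash=183+78 mod 251 = 10
Option D: s[3]='a'->'e', delta=(5-1)*13^2 mod 251 = 174, hash=183+174 mod 251 = 106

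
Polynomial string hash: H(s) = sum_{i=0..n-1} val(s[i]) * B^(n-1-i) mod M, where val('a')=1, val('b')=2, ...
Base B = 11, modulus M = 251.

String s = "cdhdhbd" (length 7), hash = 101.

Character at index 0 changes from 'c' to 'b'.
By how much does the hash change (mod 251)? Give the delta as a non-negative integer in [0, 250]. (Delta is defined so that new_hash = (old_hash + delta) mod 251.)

Delta formula: (val(new) - val(old)) * B^(n-1-k) mod M
  val('b') - val('c') = 2 - 3 = -1
  B^(n-1-k) = 11^6 mod 251 = 3
  Delta = -1 * 3 mod 251 = 248

Answer: 248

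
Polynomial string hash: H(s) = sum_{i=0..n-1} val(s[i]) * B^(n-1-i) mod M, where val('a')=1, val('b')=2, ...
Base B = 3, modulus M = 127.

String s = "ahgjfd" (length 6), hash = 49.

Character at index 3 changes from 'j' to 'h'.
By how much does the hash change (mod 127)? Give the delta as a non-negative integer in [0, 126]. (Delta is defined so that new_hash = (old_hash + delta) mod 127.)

Delta formula: (val(new) - val(old)) * B^(n-1-k) mod M
  val('h') - val('j') = 8 - 10 = -2
  B^(n-1-k) = 3^2 mod 127 = 9
  Delta = -2 * 9 mod 127 = 109

Answer: 109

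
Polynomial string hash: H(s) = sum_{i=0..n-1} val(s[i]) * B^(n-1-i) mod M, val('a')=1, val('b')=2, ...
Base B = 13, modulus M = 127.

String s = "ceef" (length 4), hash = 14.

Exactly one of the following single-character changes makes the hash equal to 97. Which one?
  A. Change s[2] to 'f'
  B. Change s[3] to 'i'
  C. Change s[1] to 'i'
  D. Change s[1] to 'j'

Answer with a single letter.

Answer: D

Derivation:
Option A: s[2]='e'->'f', delta=(6-5)*13^1 mod 127 = 13, hash=14+13 mod 127 = 27
Option B: s[3]='f'->'i', delta=(9-6)*13^0 mod 127 = 3, hash=14+3 mod 127 = 17
Option C: s[1]='e'->'i', delta=(9-5)*13^2 mod 127 = 41, hash=14+41 mod 127 = 55
Option D: s[1]='e'->'j', delta=(10-5)*13^2 mod 127 = 83, hash=14+83 mod 127 = 97 <-- target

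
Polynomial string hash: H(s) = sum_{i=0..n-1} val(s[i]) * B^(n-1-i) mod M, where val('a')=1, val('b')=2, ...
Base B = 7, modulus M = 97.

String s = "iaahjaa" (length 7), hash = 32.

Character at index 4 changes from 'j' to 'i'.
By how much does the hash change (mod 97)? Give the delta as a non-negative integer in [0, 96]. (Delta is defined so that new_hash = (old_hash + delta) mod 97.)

Delta formula: (val(new) - val(old)) * B^(n-1-k) mod M
  val('i') - val('j') = 9 - 10 = -1
  B^(n-1-k) = 7^2 mod 97 = 49
  Delta = -1 * 49 mod 97 = 48

Answer: 48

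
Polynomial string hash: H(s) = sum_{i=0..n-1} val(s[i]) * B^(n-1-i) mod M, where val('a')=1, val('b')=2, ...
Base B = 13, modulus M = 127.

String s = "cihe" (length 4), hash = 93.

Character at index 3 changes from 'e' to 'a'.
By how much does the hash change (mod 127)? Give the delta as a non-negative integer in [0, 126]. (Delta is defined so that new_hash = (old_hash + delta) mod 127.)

Answer: 123

Derivation:
Delta formula: (val(new) - val(old)) * B^(n-1-k) mod M
  val('a') - val('e') = 1 - 5 = -4
  B^(n-1-k) = 13^0 mod 127 = 1
  Delta = -4 * 1 mod 127 = 123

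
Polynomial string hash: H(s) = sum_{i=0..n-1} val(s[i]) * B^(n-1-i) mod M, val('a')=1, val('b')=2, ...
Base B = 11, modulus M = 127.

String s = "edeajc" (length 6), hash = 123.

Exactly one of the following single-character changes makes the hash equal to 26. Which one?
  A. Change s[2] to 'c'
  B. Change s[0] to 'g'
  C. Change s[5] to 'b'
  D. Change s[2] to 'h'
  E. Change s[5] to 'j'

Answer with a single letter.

Option A: s[2]='e'->'c', delta=(3-5)*11^3 mod 127 = 5, hash=123+5 mod 127 = 1
Option B: s[0]='e'->'g', delta=(7-5)*11^5 mod 127 = 30, hash=123+30 mod 127 = 26 <-- target
Option C: s[5]='c'->'b', delta=(2-3)*11^0 mod 127 = 126, hash=123+126 mod 127 = 122
Option D: s[2]='e'->'h', delta=(8-5)*11^3 mod 127 = 56, hash=123+56 mod 127 = 52
Option E: s[5]='c'->'j', delta=(10-3)*11^0 mod 127 = 7, hash=123+7 mod 127 = 3

Answer: B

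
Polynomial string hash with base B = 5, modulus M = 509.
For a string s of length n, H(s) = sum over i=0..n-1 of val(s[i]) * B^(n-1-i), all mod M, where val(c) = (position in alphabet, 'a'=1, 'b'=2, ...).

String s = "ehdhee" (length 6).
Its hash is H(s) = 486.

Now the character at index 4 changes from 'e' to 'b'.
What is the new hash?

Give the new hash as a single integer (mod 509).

val('e') = 5, val('b') = 2
Position k = 4, exponent = n-1-k = 1
B^1 mod M = 5^1 mod 509 = 5
Delta = (2 - 5) * 5 mod 509 = 494
New hash = (486 + 494) mod 509 = 471

Answer: 471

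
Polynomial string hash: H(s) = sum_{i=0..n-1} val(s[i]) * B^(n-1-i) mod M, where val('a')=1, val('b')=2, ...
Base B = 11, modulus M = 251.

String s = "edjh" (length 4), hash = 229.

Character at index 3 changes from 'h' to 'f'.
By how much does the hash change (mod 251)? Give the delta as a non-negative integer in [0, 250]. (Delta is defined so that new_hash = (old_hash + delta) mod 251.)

Answer: 249

Derivation:
Delta formula: (val(new) - val(old)) * B^(n-1-k) mod M
  val('f') - val('h') = 6 - 8 = -2
  B^(n-1-k) = 11^0 mod 251 = 1
  Delta = -2 * 1 mod 251 = 249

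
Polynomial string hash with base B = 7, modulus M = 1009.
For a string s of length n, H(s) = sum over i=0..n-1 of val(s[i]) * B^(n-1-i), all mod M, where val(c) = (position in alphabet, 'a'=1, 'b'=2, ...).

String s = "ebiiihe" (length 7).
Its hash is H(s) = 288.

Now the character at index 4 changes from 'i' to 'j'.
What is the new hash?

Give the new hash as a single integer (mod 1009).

Answer: 337

Derivation:
val('i') = 9, val('j') = 10
Position k = 4, exponent = n-1-k = 2
B^2 mod M = 7^2 mod 1009 = 49
Delta = (10 - 9) * 49 mod 1009 = 49
New hash = (288 + 49) mod 1009 = 337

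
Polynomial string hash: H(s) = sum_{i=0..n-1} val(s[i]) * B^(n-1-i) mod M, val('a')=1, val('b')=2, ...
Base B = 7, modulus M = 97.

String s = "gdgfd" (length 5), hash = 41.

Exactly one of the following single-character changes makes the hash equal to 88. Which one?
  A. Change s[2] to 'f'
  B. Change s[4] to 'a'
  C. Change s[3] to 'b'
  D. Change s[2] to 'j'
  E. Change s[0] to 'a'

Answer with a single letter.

Option A: s[2]='g'->'f', delta=(6-7)*7^2 mod 97 = 48, hash=41+48 mod 97 = 89
Option B: s[4]='d'->'a', delta=(1-4)*7^0 mod 97 = 94, hash=41+94 mod 97 = 38
Option C: s[3]='f'->'b', delta=(2-6)*7^1 mod 97 = 69, hash=41+69 mod 97 = 13
Option D: s[2]='g'->'j', delta=(10-7)*7^2 mod 97 = 50, hash=41+50 mod 97 = 91
Option E: s[0]='g'->'a', delta=(1-7)*7^4 mod 97 = 47, hash=41+47 mod 97 = 88 <-- target

Answer: E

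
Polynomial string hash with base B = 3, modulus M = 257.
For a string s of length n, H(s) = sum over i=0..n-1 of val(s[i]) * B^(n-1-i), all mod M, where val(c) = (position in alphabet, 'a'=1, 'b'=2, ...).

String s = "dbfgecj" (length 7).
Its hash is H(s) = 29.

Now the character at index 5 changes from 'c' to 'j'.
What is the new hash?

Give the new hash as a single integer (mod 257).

Answer: 50

Derivation:
val('c') = 3, val('j') = 10
Position k = 5, exponent = n-1-k = 1
B^1 mod M = 3^1 mod 257 = 3
Delta = (10 - 3) * 3 mod 257 = 21
New hash = (29 + 21) mod 257 = 50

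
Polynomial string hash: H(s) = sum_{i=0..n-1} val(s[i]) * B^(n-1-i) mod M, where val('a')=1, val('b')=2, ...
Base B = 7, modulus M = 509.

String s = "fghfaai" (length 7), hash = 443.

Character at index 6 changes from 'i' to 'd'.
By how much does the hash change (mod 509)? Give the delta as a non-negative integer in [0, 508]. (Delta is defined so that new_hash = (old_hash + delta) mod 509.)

Answer: 504

Derivation:
Delta formula: (val(new) - val(old)) * B^(n-1-k) mod M
  val('d') - val('i') = 4 - 9 = -5
  B^(n-1-k) = 7^0 mod 509 = 1
  Delta = -5 * 1 mod 509 = 504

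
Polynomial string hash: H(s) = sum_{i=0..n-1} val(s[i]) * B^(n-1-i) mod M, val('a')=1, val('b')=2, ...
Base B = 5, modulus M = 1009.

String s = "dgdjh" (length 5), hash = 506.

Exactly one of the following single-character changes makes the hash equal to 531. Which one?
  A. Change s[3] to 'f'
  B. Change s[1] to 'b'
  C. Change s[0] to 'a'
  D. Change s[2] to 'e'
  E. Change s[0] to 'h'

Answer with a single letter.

Option A: s[3]='j'->'f', delta=(6-10)*5^1 mod 1009 = 989, hash=506+989 mod 1009 = 486
Option B: s[1]='g'->'b', delta=(2-7)*5^3 mod 1009 = 384, hash=506+384 mod 1009 = 890
Option C: s[0]='d'->'a', delta=(1-4)*5^4 mod 1009 = 143, hash=506+143 mod 1009 = 649
Option D: s[2]='d'->'e', delta=(5-4)*5^2 mod 1009 = 25, hash=506+25 mod 1009 = 531 <-- target
Option E: s[0]='d'->'h', delta=(8-4)*5^4 mod 1009 = 482, hash=506+482 mod 1009 = 988

Answer: D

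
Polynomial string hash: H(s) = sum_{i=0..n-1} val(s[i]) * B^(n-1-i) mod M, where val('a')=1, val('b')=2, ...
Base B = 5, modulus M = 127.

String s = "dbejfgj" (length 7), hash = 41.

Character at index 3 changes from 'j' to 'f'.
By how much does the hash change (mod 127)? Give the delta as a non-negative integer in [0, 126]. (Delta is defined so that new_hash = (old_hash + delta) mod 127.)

Answer: 8

Derivation:
Delta formula: (val(new) - val(old)) * B^(n-1-k) mod M
  val('f') - val('j') = 6 - 10 = -4
  B^(n-1-k) = 5^3 mod 127 = 125
  Delta = -4 * 125 mod 127 = 8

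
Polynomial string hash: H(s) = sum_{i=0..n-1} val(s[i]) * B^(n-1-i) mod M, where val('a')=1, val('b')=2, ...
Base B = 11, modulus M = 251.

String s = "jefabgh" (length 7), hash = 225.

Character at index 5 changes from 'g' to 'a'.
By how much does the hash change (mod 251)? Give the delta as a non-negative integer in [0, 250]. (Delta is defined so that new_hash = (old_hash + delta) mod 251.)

Delta formula: (val(new) - val(old)) * B^(n-1-k) mod M
  val('a') - val('g') = 1 - 7 = -6
  B^(n-1-k) = 11^1 mod 251 = 11
  Delta = -6 * 11 mod 251 = 185

Answer: 185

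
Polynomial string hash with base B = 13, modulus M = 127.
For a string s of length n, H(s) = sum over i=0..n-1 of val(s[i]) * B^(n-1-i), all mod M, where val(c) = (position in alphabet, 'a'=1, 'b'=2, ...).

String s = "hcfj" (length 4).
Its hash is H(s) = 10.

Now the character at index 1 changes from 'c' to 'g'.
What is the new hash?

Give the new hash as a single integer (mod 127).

val('c') = 3, val('g') = 7
Position k = 1, exponent = n-1-k = 2
B^2 mod M = 13^2 mod 127 = 42
Delta = (7 - 3) * 42 mod 127 = 41
New hash = (10 + 41) mod 127 = 51

Answer: 51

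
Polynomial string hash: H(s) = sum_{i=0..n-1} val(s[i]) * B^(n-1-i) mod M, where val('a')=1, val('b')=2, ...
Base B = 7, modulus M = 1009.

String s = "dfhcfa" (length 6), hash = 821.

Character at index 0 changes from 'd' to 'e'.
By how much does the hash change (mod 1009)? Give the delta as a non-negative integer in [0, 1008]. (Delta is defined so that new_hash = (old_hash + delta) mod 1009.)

Delta formula: (val(new) - val(old)) * B^(n-1-k) mod M
  val('e') - val('d') = 5 - 4 = 1
  B^(n-1-k) = 7^5 mod 1009 = 663
  Delta = 1 * 663 mod 1009 = 663

Answer: 663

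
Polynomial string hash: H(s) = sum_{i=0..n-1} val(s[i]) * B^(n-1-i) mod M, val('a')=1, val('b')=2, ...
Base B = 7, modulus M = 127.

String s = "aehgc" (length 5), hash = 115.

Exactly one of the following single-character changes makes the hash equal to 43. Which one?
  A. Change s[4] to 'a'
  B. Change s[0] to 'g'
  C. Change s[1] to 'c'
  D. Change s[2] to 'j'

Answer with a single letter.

Answer: B

Derivation:
Option A: s[4]='c'->'a', delta=(1-3)*7^0 mod 127 = 125, hash=115+125 mod 127 = 113
Option B: s[0]='a'->'g', delta=(7-1)*7^4 mod 127 = 55, hash=115+55 mod 127 = 43 <-- target
Option C: s[1]='e'->'c', delta=(3-5)*7^3 mod 127 = 76, hash=115+76 mod 127 = 64
Option D: s[2]='h'->'j', delta=(10-8)*7^2 mod 127 = 98, hash=115+98 mod 127 = 86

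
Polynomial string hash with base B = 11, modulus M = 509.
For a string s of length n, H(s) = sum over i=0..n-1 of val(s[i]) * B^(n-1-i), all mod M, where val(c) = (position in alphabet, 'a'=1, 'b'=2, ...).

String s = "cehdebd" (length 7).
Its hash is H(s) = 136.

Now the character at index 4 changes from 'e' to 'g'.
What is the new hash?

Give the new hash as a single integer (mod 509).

Answer: 378

Derivation:
val('e') = 5, val('g') = 7
Position k = 4, exponent = n-1-k = 2
B^2 mod M = 11^2 mod 509 = 121
Delta = (7 - 5) * 121 mod 509 = 242
New hash = (136 + 242) mod 509 = 378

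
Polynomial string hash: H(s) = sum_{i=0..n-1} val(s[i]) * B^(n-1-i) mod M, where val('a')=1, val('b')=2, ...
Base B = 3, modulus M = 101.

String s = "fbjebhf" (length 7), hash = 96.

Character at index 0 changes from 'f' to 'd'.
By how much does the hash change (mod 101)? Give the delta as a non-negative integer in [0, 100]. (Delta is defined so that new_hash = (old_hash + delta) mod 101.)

Answer: 57

Derivation:
Delta formula: (val(new) - val(old)) * B^(n-1-k) mod M
  val('d') - val('f') = 4 - 6 = -2
  B^(n-1-k) = 3^6 mod 101 = 22
  Delta = -2 * 22 mod 101 = 57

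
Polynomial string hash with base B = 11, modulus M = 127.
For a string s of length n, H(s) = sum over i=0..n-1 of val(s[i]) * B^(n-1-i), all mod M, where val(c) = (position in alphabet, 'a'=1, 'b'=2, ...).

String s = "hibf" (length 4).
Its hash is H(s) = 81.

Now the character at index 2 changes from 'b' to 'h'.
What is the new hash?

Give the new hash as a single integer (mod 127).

val('b') = 2, val('h') = 8
Position k = 2, exponent = n-1-k = 1
B^1 mod M = 11^1 mod 127 = 11
Delta = (8 - 2) * 11 mod 127 = 66
New hash = (81 + 66) mod 127 = 20

Answer: 20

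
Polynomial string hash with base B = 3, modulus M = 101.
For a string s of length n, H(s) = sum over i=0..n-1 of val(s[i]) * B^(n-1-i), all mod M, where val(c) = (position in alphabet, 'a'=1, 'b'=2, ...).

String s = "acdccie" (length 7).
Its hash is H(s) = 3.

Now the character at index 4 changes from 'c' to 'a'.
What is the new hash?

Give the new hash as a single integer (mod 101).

val('c') = 3, val('a') = 1
Position k = 4, exponent = n-1-k = 2
B^2 mod M = 3^2 mod 101 = 9
Delta = (1 - 3) * 9 mod 101 = 83
New hash = (3 + 83) mod 101 = 86

Answer: 86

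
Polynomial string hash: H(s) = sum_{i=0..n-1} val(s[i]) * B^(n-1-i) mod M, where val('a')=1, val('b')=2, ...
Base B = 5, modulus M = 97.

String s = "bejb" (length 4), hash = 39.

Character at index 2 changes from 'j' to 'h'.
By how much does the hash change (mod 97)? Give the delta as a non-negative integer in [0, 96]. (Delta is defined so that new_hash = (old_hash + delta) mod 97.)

Answer: 87

Derivation:
Delta formula: (val(new) - val(old)) * B^(n-1-k) mod M
  val('h') - val('j') = 8 - 10 = -2
  B^(n-1-k) = 5^1 mod 97 = 5
  Delta = -2 * 5 mod 97 = 87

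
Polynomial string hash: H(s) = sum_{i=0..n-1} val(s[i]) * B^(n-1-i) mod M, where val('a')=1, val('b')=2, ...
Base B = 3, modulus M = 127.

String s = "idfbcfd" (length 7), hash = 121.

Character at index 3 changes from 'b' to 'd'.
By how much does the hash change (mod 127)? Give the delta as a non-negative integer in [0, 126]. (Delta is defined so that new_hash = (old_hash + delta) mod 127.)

Delta formula: (val(new) - val(old)) * B^(n-1-k) mod M
  val('d') - val('b') = 4 - 2 = 2
  B^(n-1-k) = 3^3 mod 127 = 27
  Delta = 2 * 27 mod 127 = 54

Answer: 54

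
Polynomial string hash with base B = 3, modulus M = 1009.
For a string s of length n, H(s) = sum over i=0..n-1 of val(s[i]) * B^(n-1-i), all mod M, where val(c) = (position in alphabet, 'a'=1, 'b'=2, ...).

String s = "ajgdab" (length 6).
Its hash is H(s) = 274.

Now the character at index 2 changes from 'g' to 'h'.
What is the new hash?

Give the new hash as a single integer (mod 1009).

Answer: 301

Derivation:
val('g') = 7, val('h') = 8
Position k = 2, exponent = n-1-k = 3
B^3 mod M = 3^3 mod 1009 = 27
Delta = (8 - 7) * 27 mod 1009 = 27
New hash = (274 + 27) mod 1009 = 301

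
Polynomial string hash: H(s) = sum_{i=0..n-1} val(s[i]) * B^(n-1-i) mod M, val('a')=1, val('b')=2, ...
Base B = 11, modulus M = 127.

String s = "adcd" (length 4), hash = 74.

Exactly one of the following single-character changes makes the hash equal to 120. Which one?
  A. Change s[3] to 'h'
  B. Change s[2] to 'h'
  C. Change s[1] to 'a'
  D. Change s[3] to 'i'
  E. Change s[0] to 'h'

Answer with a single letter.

Option A: s[3]='d'->'h', delta=(8-4)*11^0 mod 127 = 4, hash=74+4 mod 127 = 78
Option B: s[2]='c'->'h', delta=(8-3)*11^1 mod 127 = 55, hash=74+55 mod 127 = 2
Option C: s[1]='d'->'a', delta=(1-4)*11^2 mod 127 = 18, hash=74+18 mod 127 = 92
Option D: s[3]='d'->'i', delta=(9-4)*11^0 mod 127 = 5, hash=74+5 mod 127 = 79
Option E: s[0]='a'->'h', delta=(8-1)*11^3 mod 127 = 46, hash=74+46 mod 127 = 120 <-- target

Answer: E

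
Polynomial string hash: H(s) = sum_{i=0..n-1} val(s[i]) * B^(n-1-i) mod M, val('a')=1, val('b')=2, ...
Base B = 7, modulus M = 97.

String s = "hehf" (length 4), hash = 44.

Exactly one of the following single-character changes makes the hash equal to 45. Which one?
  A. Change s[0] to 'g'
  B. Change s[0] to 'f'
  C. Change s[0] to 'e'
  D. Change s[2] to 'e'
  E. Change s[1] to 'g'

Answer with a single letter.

Answer: E

Derivation:
Option A: s[0]='h'->'g', delta=(7-8)*7^3 mod 97 = 45, hash=44+45 mod 97 = 89
Option B: s[0]='h'->'f', delta=(6-8)*7^3 mod 97 = 90, hash=44+90 mod 97 = 37
Option C: s[0]='h'->'e', delta=(5-8)*7^3 mod 97 = 38, hash=44+38 mod 97 = 82
Option D: s[2]='h'->'e', delta=(5-8)*7^1 mod 97 = 76, hash=44+76 mod 97 = 23
Option E: s[1]='e'->'g', delta=(7-5)*7^2 mod 97 = 1, hash=44+1 mod 97 = 45 <-- target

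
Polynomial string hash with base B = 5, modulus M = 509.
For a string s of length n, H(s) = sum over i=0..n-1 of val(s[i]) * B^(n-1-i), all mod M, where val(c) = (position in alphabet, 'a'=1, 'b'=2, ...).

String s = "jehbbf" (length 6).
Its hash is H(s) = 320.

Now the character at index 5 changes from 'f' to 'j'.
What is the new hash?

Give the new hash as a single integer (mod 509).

val('f') = 6, val('j') = 10
Position k = 5, exponent = n-1-k = 0
B^0 mod M = 5^0 mod 509 = 1
Delta = (10 - 6) * 1 mod 509 = 4
New hash = (320 + 4) mod 509 = 324

Answer: 324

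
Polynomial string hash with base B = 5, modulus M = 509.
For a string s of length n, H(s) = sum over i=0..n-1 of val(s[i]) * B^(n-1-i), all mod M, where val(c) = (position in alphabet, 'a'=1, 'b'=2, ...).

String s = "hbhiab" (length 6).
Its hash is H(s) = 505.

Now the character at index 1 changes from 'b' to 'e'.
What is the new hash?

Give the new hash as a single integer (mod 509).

val('b') = 2, val('e') = 5
Position k = 1, exponent = n-1-k = 4
B^4 mod M = 5^4 mod 509 = 116
Delta = (5 - 2) * 116 mod 509 = 348
New hash = (505 + 348) mod 509 = 344

Answer: 344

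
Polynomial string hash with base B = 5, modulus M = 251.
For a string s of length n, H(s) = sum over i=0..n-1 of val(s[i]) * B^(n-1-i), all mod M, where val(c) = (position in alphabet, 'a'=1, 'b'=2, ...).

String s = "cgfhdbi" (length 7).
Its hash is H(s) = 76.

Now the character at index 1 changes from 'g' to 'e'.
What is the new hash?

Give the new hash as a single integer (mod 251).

val('g') = 7, val('e') = 5
Position k = 1, exponent = n-1-k = 5
B^5 mod M = 5^5 mod 251 = 113
Delta = (5 - 7) * 113 mod 251 = 25
New hash = (76 + 25) mod 251 = 101

Answer: 101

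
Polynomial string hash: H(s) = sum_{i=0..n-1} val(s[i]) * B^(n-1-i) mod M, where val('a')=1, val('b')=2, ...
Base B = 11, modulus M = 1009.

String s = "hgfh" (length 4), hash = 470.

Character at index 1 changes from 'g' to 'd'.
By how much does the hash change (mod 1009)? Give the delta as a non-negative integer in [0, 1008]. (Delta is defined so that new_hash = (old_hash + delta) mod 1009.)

Delta formula: (val(new) - val(old)) * B^(n-1-k) mod M
  val('d') - val('g') = 4 - 7 = -3
  B^(n-1-k) = 11^2 mod 1009 = 121
  Delta = -3 * 121 mod 1009 = 646

Answer: 646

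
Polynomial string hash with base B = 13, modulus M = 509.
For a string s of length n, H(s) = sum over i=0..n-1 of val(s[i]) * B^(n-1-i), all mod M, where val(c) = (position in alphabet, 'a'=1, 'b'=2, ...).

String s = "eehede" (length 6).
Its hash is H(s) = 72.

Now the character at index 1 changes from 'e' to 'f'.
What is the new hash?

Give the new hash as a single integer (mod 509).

Answer: 129

Derivation:
val('e') = 5, val('f') = 6
Position k = 1, exponent = n-1-k = 4
B^4 mod M = 13^4 mod 509 = 57
Delta = (6 - 5) * 57 mod 509 = 57
New hash = (72 + 57) mod 509 = 129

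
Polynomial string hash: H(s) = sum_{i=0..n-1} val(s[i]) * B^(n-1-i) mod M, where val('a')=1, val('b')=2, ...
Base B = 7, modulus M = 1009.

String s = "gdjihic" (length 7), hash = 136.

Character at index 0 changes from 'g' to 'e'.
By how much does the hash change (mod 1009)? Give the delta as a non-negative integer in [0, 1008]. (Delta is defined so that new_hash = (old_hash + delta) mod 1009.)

Answer: 808

Derivation:
Delta formula: (val(new) - val(old)) * B^(n-1-k) mod M
  val('e') - val('g') = 5 - 7 = -2
  B^(n-1-k) = 7^6 mod 1009 = 605
  Delta = -2 * 605 mod 1009 = 808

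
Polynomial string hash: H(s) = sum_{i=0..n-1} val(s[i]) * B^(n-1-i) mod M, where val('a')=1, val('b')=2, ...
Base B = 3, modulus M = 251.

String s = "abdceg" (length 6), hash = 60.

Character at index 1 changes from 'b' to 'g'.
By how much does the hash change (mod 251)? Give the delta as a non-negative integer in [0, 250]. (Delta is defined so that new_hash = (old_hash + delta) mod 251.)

Answer: 154

Derivation:
Delta formula: (val(new) - val(old)) * B^(n-1-k) mod M
  val('g') - val('b') = 7 - 2 = 5
  B^(n-1-k) = 3^4 mod 251 = 81
  Delta = 5 * 81 mod 251 = 154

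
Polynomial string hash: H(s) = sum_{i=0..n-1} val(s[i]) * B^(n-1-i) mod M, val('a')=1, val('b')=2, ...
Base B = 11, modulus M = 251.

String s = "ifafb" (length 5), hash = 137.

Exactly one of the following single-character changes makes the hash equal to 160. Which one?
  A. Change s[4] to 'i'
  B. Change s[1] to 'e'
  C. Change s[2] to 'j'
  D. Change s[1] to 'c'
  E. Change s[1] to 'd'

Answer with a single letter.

Answer: D

Derivation:
Option A: s[4]='b'->'i', delta=(9-2)*11^0 mod 251 = 7, hash=137+7 mod 251 = 144
Option B: s[1]='f'->'e', delta=(5-6)*11^3 mod 251 = 175, hash=137+175 mod 251 = 61
Option C: s[2]='a'->'j', delta=(10-1)*11^2 mod 251 = 85, hash=137+85 mod 251 = 222
Option D: s[1]='f'->'c', delta=(3-6)*11^3 mod 251 = 23, hash=137+23 mod 251 = 160 <-- target
Option E: s[1]='f'->'d', delta=(4-6)*11^3 mod 251 = 99, hash=137+99 mod 251 = 236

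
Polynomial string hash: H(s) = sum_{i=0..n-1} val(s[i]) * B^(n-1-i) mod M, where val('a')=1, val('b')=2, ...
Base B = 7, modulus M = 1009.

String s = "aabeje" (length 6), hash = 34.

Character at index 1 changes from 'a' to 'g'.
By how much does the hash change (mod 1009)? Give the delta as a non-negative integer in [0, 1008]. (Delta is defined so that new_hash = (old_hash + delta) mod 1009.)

Answer: 280

Derivation:
Delta formula: (val(new) - val(old)) * B^(n-1-k) mod M
  val('g') - val('a') = 7 - 1 = 6
  B^(n-1-k) = 7^4 mod 1009 = 383
  Delta = 6 * 383 mod 1009 = 280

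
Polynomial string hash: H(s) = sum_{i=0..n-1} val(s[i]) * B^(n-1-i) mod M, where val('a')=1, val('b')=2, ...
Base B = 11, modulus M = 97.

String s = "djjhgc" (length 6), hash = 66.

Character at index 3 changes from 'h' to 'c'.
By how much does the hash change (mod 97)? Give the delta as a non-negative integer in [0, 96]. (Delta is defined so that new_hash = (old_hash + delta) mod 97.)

Delta formula: (val(new) - val(old)) * B^(n-1-k) mod M
  val('c') - val('h') = 3 - 8 = -5
  B^(n-1-k) = 11^2 mod 97 = 24
  Delta = -5 * 24 mod 97 = 74

Answer: 74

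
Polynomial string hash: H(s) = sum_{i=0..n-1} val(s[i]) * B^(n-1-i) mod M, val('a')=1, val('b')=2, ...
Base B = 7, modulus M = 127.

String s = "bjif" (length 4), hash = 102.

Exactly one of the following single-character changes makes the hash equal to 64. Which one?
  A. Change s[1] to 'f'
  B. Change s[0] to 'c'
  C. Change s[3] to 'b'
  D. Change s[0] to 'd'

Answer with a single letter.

Answer: B

Derivation:
Option A: s[1]='j'->'f', delta=(6-10)*7^2 mod 127 = 58, hash=102+58 mod 127 = 33
Option B: s[0]='b'->'c', delta=(3-2)*7^3 mod 127 = 89, hash=102+89 mod 127 = 64 <-- target
Option C: s[3]='f'->'b', delta=(2-6)*7^0 mod 127 = 123, hash=102+123 mod 127 = 98
Option D: s[0]='b'->'d', delta=(4-2)*7^3 mod 127 = 51, hash=102+51 mod 127 = 26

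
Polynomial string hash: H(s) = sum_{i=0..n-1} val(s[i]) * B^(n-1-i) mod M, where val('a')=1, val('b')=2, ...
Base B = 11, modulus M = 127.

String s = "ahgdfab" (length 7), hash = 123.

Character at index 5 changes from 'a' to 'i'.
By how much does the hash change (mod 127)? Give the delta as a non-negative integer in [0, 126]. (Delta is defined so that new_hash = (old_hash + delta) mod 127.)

Answer: 88

Derivation:
Delta formula: (val(new) - val(old)) * B^(n-1-k) mod M
  val('i') - val('a') = 9 - 1 = 8
  B^(n-1-k) = 11^1 mod 127 = 11
  Delta = 8 * 11 mod 127 = 88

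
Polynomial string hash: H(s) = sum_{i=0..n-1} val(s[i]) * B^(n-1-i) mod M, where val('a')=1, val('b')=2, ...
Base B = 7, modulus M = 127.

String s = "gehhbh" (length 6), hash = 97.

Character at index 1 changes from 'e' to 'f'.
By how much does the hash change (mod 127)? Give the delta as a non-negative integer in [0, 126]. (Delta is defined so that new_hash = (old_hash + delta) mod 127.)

Delta formula: (val(new) - val(old)) * B^(n-1-k) mod M
  val('f') - val('e') = 6 - 5 = 1
  B^(n-1-k) = 7^4 mod 127 = 115
  Delta = 1 * 115 mod 127 = 115

Answer: 115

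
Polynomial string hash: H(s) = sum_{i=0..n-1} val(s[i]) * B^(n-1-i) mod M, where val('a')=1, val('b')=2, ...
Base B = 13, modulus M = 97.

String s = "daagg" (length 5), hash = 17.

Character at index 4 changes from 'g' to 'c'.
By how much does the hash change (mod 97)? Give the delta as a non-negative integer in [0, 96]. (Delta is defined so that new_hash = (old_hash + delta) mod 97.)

Answer: 93

Derivation:
Delta formula: (val(new) - val(old)) * B^(n-1-k) mod M
  val('c') - val('g') = 3 - 7 = -4
  B^(n-1-k) = 13^0 mod 97 = 1
  Delta = -4 * 1 mod 97 = 93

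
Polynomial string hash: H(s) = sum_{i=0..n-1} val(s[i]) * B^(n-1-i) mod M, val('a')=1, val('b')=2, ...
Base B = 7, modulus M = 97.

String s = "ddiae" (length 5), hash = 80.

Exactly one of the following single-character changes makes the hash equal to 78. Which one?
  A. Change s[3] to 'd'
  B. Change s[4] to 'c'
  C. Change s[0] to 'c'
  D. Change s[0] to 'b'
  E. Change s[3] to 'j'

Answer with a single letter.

Option A: s[3]='a'->'d', delta=(4-1)*7^1 mod 97 = 21, hash=80+21 mod 97 = 4
Option B: s[4]='e'->'c', delta=(3-5)*7^0 mod 97 = 95, hash=80+95 mod 97 = 78 <-- target
Option C: s[0]='d'->'c', delta=(3-4)*7^4 mod 97 = 24, hash=80+24 mod 97 = 7
Option D: s[0]='d'->'b', delta=(2-4)*7^4 mod 97 = 48, hash=80+48 mod 97 = 31
Option E: s[3]='a'->'j', delta=(10-1)*7^1 mod 97 = 63, hash=80+63 mod 97 = 46

Answer: B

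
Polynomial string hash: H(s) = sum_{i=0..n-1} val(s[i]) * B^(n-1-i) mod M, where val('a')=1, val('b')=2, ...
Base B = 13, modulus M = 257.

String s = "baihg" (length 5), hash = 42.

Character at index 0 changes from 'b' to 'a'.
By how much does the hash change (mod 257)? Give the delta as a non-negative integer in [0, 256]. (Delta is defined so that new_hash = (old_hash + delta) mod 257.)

Delta formula: (val(new) - val(old)) * B^(n-1-k) mod M
  val('a') - val('b') = 1 - 2 = -1
  B^(n-1-k) = 13^4 mod 257 = 34
  Delta = -1 * 34 mod 257 = 223

Answer: 223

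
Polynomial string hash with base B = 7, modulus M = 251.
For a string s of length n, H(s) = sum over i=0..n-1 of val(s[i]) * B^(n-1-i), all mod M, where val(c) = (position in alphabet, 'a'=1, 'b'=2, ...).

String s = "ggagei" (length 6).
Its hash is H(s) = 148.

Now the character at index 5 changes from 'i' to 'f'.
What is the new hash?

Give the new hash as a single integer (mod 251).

Answer: 145

Derivation:
val('i') = 9, val('f') = 6
Position k = 5, exponent = n-1-k = 0
B^0 mod M = 7^0 mod 251 = 1
Delta = (6 - 9) * 1 mod 251 = 248
New hash = (148 + 248) mod 251 = 145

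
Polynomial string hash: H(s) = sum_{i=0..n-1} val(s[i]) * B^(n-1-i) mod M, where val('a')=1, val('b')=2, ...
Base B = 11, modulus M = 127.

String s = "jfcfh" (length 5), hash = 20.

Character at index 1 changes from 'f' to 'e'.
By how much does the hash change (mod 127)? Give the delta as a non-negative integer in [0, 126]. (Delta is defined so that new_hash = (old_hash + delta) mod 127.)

Delta formula: (val(new) - val(old)) * B^(n-1-k) mod M
  val('e') - val('f') = 5 - 6 = -1
  B^(n-1-k) = 11^3 mod 127 = 61
  Delta = -1 * 61 mod 127 = 66

Answer: 66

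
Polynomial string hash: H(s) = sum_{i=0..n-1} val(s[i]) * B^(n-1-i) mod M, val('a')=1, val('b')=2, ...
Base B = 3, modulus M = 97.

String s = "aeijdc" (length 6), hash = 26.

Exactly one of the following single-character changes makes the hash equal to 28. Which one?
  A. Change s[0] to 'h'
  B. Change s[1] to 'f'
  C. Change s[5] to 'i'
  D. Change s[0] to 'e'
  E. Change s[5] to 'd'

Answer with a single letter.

Option A: s[0]='a'->'h', delta=(8-1)*3^5 mod 97 = 52, hash=26+52 mod 97 = 78
Option B: s[1]='e'->'f', delta=(6-5)*3^4 mod 97 = 81, hash=26+81 mod 97 = 10
Option C: s[5]='c'->'i', delta=(9-3)*3^0 mod 97 = 6, hash=26+6 mod 97 = 32
Option D: s[0]='a'->'e', delta=(5-1)*3^5 mod 97 = 2, hash=26+2 mod 97 = 28 <-- target
Option E: s[5]='c'->'d', delta=(4-3)*3^0 mod 97 = 1, hash=26+1 mod 97 = 27

Answer: D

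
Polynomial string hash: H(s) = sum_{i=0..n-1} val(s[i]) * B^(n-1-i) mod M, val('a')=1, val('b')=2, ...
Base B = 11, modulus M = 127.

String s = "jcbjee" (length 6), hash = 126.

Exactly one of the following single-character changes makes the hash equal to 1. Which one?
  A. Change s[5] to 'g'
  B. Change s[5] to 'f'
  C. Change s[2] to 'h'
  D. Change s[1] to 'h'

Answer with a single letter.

Option A: s[5]='e'->'g', delta=(7-5)*11^0 mod 127 = 2, hash=126+2 mod 127 = 1 <-- target
Option B: s[5]='e'->'f', delta=(6-5)*11^0 mod 127 = 1, hash=126+1 mod 127 = 0
Option C: s[2]='b'->'h', delta=(8-2)*11^3 mod 127 = 112, hash=126+112 mod 127 = 111
Option D: s[1]='c'->'h', delta=(8-3)*11^4 mod 127 = 53, hash=126+53 mod 127 = 52

Answer: A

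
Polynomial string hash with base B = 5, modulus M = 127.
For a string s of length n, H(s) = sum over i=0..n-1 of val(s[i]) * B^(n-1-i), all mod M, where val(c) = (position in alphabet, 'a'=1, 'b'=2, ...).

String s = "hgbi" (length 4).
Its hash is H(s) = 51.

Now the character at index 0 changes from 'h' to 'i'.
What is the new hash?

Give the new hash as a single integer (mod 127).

Answer: 49

Derivation:
val('h') = 8, val('i') = 9
Position k = 0, exponent = n-1-k = 3
B^3 mod M = 5^3 mod 127 = 125
Delta = (9 - 8) * 125 mod 127 = 125
New hash = (51 + 125) mod 127 = 49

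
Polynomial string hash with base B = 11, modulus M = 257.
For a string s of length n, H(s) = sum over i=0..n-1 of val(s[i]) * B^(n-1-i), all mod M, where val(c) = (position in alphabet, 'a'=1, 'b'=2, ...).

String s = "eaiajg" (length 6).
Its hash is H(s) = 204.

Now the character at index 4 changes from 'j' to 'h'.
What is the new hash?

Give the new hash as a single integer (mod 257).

val('j') = 10, val('h') = 8
Position k = 4, exponent = n-1-k = 1
B^1 mod M = 11^1 mod 257 = 11
Delta = (8 - 10) * 11 mod 257 = 235
New hash = (204 + 235) mod 257 = 182

Answer: 182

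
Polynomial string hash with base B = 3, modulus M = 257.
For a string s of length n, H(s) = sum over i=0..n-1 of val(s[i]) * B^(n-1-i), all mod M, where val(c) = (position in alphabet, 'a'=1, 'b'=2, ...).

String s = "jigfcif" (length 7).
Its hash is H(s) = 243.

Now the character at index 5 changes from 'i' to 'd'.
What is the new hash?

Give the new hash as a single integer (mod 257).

Answer: 228

Derivation:
val('i') = 9, val('d') = 4
Position k = 5, exponent = n-1-k = 1
B^1 mod M = 3^1 mod 257 = 3
Delta = (4 - 9) * 3 mod 257 = 242
New hash = (243 + 242) mod 257 = 228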